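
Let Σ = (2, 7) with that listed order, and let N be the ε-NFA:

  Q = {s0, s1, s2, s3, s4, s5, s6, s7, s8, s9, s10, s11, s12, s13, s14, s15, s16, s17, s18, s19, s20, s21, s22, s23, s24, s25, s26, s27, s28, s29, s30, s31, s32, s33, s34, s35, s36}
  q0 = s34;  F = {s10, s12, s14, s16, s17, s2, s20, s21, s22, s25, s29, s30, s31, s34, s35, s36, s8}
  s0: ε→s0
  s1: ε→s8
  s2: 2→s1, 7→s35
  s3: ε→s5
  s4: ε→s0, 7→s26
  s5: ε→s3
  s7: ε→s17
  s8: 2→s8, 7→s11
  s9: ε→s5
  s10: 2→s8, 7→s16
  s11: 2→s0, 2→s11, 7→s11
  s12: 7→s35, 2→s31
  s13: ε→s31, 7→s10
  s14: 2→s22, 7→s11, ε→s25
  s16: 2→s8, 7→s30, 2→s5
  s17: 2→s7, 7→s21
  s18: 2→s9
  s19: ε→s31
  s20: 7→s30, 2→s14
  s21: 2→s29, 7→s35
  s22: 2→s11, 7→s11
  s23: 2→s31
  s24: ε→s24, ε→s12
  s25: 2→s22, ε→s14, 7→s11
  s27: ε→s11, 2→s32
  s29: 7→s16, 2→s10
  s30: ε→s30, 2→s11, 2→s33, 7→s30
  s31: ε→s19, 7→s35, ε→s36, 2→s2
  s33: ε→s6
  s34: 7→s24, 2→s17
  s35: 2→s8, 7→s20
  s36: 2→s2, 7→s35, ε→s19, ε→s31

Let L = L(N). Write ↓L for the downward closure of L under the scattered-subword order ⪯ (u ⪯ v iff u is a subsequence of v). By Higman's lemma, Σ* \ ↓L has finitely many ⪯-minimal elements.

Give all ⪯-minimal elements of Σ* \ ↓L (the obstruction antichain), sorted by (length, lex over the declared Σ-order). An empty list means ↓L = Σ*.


A = [7727, 72227, 77772, 272772, 777222].

|Q|=37, |F|=17, |δ|=64 (20 ε).
min D↑ (16 st, q0=0, F={12}): 0:2→1,7→2 1:2→1,7→3 2:2→4,7→5 3:2→6,7→5 4:2→7,7→5 5:2→8,7→9 6:2→10,7→11 7:2→8,7→5 8:2→8,7→12 9:2→13,7→14 10:2→8,7→11 11:2→8,7→14 12:2→12,7→12 13:2→15,7→12 14:2→12,7→14 15:2→12,7→12 (ε-aug+det+¬).
'7727': run [27, 24, 14, 10, 2] end={s0,s11} — reject; 4/4 single-dels accept.
'72227': N↓-sim [27, 24, 21, 17, 11, 2] end={s0,s11} rej; 5/5 deletions ∈↓L.
'77772': |S_i|=[27, 24, 14, 9, 5, 4] end={s0,s11,s33,s6} — reject; 5/5 deletions ∈↓L.
'272772': |S_i|=[27, 24, 17, 14, 9, 5, 4] end={s0,s11,s33,s6} rej; 6/6 del acc.
'777222': N↓-sim [27, 24, 14, 9, 7, 3, 2] end={s0,s11} — reject; 6/6 del acc.
5 minimals (antichain).


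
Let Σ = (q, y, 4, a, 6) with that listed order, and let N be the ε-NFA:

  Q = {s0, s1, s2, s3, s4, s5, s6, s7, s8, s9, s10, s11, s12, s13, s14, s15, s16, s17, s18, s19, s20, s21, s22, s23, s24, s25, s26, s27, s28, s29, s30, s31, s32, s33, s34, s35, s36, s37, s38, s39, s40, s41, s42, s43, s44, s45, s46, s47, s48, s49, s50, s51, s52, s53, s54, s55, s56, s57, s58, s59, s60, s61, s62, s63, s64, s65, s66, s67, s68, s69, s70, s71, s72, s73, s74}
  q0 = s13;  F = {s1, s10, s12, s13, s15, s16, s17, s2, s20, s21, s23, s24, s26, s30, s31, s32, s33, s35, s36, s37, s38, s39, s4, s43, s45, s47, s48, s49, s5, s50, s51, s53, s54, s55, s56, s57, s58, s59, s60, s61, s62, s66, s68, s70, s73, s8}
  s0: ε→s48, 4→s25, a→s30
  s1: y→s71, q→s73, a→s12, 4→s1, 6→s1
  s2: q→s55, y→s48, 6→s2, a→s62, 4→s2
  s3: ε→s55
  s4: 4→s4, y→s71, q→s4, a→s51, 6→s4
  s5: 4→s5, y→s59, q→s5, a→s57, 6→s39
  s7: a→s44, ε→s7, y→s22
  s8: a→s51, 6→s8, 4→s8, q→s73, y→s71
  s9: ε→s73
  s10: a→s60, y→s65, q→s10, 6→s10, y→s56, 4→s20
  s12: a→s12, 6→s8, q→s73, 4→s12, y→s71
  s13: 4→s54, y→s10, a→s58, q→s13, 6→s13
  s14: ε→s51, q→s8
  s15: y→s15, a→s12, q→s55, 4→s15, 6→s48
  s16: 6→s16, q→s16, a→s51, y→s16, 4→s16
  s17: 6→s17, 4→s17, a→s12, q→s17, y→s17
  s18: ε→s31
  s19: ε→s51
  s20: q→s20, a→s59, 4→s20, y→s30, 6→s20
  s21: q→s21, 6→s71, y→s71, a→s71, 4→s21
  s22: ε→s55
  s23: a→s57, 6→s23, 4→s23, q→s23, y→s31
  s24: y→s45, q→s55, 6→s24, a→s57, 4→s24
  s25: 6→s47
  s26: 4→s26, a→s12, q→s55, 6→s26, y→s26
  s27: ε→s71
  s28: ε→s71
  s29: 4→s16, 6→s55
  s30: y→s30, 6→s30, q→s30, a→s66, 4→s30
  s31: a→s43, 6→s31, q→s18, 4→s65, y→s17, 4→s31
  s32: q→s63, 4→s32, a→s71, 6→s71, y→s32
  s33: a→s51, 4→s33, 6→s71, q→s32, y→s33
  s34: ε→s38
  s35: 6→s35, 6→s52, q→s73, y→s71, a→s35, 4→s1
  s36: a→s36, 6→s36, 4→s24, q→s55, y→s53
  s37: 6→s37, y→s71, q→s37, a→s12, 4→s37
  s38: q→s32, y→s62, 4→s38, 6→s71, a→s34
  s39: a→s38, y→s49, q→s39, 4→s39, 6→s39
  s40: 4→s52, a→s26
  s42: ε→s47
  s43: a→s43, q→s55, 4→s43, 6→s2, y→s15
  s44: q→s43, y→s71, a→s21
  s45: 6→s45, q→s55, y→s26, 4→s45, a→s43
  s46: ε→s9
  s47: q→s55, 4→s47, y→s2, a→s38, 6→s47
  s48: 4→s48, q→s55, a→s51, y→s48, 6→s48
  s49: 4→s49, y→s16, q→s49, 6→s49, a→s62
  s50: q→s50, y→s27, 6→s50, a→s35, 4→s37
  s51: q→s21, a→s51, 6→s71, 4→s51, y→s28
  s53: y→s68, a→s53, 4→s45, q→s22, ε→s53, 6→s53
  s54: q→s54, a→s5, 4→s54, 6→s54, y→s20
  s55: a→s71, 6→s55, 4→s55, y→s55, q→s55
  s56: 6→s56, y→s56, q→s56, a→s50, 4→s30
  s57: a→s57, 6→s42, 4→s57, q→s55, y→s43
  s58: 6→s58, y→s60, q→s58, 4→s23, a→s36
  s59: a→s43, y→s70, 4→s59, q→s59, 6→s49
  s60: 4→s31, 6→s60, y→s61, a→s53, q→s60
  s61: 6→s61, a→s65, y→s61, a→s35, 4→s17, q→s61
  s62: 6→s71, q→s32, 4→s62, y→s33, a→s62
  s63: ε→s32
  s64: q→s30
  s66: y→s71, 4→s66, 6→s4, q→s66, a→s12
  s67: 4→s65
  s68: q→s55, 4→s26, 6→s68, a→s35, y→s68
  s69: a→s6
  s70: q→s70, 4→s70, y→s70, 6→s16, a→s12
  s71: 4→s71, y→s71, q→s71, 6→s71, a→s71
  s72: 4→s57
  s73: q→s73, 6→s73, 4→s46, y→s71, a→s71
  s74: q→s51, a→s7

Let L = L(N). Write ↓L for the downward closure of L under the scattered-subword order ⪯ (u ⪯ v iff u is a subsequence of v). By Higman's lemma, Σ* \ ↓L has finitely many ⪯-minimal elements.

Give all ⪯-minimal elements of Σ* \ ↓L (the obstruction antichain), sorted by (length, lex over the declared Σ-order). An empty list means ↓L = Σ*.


|Q|=75, |F|=46, |δ|=273 (15 ε).
min D↑ (47 st, q0=0, F={21}): 0:q→0,y→1,4→2,a→3,6→0 1:q→1,y→4,4→5,a→6,6→1 2:q→2,y→5,4→2,a→7,6→2 3:q→3,y→6,4→8,a→9,6→3 4:q→4,y→4,4→10,a→11,6→4 5:q→5,y→10,4→5,a→12,6→5 6:q→6,y→13,4→14,a→15,6→6 7:q→7,y→12,4→7,a→16,6→17 8:q→8,y→14,4→8,a→16,6→8 9:q→18,y→15,4→19,a→9,6→9 10:q→10,y→10,4→10,a→20,6→10 11:q→11,y→21,4→22,a→23,6→11 12:q→12,y→24,4→12,a→25,6→26 13:q→13,y→13,4→27,a→23,6→13 14:q→14,y→27,4→14,a→25,6→14 15:q→18,y→28,4→29,a→15,6→15 16:q→18,y→25,4→16,a→16,6→30 17:q→17,y→26,4→17,a→31,6→17 18:q→18,y→18,4→18,a→21,6→18 19:q→18,y→29,4→19,a→16,6→19 20:q→20,y→21,4→20,a→32,6→33 21:q→21,y→21,4→21,a→21,6→21 22:q→22,y→21,4→22,a→32,6→22 23:q→34,y→21,4→35,a→23,6→23 24:q→24,y→24,4→24,a→32,6→36 25:q→18,y→37,4→25,a→25,6→38 26:q→26,y→36,4→26,a→39,6→26 27:q→27,y→27,4→27,a→32,6→27 28:q→18,y→28,4→40,a→23,6→28 29:q→18,y→40,4→29,a→25,6→29 30:q→18,y→38,4→30,a→31,6→30 31:q→41,y→39,4→31,a→31,6→21 32:q→34,y→21,4→32,a→32,6→42 33:q→33,y→21,4→33,a→43,6→33 34:q→34,y→21,4→34,a→21,6→34 35:q→34,y→21,4→35,a→32,6→35 36:q→36,y→36,4→36,a→43,6→36 37:q→18,y→37,4→37,a→32,6→44 38:q→18,y→44,4→38,a→39,6→38 39:q→41,y→45,4→39,a→39,6→21 40:q→18,y→40,4→40,a→32,6→40 41:q→41,y→41,4→41,a→21,6→21 42:q→34,y→21,4→42,a→43,6→42 43:q→46,y→21,4→43,a→43,6→21 44:q→18,y→44,4→44,a→43,6→44 45:q→41,y→45,4→45,a→43,6→21 46:q→46,y→21,4→46,a→21,6→21 (ε-aug+det+¬).
'yyay': N↓-sim [58, 45, 32, 18, 3] end={s27,s28,s71} ∉↓L; 4/4 deletions ∈↓L.
'aaqa': |S_i|=[58, 52, 34, 9, 1] end={s71} ∉↓L; 4/4 single-dels accept.
'4a6a6': run [58, 44, 31, 23, 10, 1] end={s71} — reject; 5/5 deletions ∈↓L.
3 obstructions.

A = [yyay, aaqa, 4a6a6].


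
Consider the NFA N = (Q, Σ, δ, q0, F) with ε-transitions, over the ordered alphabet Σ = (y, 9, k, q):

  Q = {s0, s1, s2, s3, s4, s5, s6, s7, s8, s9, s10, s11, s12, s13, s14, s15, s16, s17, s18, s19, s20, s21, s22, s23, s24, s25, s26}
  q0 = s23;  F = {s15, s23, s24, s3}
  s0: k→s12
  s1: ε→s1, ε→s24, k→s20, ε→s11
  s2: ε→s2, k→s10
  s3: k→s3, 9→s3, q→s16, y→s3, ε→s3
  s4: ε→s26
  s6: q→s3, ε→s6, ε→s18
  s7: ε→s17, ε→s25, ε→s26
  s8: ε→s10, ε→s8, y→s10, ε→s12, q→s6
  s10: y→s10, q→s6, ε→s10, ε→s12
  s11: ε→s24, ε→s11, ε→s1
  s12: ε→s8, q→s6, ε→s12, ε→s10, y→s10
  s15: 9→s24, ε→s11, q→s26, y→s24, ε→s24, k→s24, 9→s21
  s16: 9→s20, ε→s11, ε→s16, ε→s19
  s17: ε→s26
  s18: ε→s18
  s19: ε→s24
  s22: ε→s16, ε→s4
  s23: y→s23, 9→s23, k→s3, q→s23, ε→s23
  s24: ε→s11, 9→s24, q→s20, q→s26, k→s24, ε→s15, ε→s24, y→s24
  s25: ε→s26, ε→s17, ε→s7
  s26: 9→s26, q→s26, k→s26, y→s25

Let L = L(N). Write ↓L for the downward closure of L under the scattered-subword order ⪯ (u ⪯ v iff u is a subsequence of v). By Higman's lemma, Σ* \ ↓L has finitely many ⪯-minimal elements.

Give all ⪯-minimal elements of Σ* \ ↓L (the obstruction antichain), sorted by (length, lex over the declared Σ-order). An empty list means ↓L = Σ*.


Antichain: [kqq].

|Q|=27, |F|=4, |δ|=72 (39 ε).
min D↑ (4 st, q0=0, F={3}): 0:y→0,9→0,k→1,q→0 1:y→1,9→1,k→1,q→2 2:y→2,9→2,k→2,q→3 3:y→3,9→3,k→3,q→3 (ε-aug+det+¬).
'kqq': N↓-sim [14, 13, 12, 5] end={s17,s20,s25,s26,s7} ∉↓L; 3/3 deletions ∈↓L.
1 minimals (antichain).


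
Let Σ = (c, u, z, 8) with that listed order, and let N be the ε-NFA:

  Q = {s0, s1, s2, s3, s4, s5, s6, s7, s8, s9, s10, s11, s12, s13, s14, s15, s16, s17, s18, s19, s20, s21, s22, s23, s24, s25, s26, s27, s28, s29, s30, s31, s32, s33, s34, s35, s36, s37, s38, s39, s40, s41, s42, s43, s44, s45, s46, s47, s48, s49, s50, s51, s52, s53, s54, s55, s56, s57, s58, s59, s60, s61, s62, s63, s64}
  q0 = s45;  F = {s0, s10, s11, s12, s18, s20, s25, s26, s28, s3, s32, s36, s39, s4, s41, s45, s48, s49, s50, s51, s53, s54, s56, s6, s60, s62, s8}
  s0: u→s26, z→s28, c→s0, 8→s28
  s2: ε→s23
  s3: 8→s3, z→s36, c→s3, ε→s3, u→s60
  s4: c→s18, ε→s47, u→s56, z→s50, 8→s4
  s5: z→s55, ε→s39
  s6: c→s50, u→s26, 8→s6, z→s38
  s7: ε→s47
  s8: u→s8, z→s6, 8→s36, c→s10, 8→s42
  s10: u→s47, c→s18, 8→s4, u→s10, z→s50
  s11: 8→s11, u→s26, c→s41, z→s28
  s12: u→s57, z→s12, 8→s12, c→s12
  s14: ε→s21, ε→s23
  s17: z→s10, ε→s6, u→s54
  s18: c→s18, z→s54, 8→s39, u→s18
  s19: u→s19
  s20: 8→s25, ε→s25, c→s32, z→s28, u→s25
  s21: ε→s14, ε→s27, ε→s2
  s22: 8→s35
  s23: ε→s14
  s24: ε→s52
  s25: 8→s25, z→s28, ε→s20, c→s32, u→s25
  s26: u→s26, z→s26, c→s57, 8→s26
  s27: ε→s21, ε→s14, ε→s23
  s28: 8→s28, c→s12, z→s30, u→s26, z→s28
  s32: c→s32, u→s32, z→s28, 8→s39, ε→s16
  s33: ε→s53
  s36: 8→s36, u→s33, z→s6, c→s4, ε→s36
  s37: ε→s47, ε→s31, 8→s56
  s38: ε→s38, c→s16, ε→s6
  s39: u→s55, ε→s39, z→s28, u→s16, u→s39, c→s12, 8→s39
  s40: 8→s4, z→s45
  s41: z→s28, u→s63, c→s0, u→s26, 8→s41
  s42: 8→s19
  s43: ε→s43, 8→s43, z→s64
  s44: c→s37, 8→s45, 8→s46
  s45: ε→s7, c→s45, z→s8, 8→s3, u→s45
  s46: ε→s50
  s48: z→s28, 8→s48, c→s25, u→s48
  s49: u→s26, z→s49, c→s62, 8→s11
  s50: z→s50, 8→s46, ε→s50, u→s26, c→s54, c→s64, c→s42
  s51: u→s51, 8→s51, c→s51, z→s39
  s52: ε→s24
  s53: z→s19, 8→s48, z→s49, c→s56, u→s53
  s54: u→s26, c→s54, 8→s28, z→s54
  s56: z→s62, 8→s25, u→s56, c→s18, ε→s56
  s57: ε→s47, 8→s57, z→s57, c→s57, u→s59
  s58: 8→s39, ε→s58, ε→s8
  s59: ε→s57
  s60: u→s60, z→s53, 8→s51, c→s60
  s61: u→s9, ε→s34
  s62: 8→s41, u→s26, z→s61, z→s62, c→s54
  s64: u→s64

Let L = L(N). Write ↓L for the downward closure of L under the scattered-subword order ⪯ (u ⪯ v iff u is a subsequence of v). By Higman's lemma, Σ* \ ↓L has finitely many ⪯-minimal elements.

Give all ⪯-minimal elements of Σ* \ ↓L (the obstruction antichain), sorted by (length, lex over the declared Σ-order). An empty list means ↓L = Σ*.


A = [zzuc, zcc8cu, 8u8zcu].

|Q|=65, |F|=27, |δ|=177 (37 ε).
min D↑ (27 st, q0=0, F={16}): 0:c→0,u→0,z→1,8→2 1:c→3,u→1,z→4,8→5 2:c→2,u→6,z→5,8→2 3:c→7,u→3,z→8,8→9 4:c→8,u→10,z→4,8→4 5:c→9,u→11,z→4,8→5 6:c→6,u→6,z→11,8→12 7:c→7,u→7,z→13,8→14 8:c→13,u→10,z→8,8→8 9:c→7,u→15,z→8,8→9 10:c→16,u→10,z→10,8→10 11:c→15,u→11,z→17,8→18 12:c→12,u→12,z→14,8→12 13:c→13,u→10,z→13,8→19 14:c→20,u→14,z→19,8→14 15:c→7,u→15,z→21,8→22 16:c→16,u→16,z→16,8→16 17:c→21,u→10,z→17,8→23 18:c→22,u→18,z→19,8→18 19:c→20,u→10,z→19,8→19 20:c→20,u→16,z→20,8→20 21:c→13,u→10,z→21,8→24 22:c→25,u→22,z→19,8→22 23:c→24,u→10,z→19,8→23 24:c→26,u→10,z→19,8→24 25:c→25,u→25,z→19,8→14 26:c→26,u→10,z→19,8→19 [Hopcroft].
'zzuc': run [44, 39, 25, 8, 3] end={s47,s57,s59} rej; 4/4 deletions ∈↓L.
'zcc8cu': |S_i|=[44, 39, 30, 17, 11, 4, 3] end={s47,s57,s59} — reject; 6/6 del acc.
'8u8zcu': |S_i|=[44, 40, 32, 19, 10, 4, 3] end={s47,s57,s59} — reject; 6/6 del acc.
3 minimals (antichain).


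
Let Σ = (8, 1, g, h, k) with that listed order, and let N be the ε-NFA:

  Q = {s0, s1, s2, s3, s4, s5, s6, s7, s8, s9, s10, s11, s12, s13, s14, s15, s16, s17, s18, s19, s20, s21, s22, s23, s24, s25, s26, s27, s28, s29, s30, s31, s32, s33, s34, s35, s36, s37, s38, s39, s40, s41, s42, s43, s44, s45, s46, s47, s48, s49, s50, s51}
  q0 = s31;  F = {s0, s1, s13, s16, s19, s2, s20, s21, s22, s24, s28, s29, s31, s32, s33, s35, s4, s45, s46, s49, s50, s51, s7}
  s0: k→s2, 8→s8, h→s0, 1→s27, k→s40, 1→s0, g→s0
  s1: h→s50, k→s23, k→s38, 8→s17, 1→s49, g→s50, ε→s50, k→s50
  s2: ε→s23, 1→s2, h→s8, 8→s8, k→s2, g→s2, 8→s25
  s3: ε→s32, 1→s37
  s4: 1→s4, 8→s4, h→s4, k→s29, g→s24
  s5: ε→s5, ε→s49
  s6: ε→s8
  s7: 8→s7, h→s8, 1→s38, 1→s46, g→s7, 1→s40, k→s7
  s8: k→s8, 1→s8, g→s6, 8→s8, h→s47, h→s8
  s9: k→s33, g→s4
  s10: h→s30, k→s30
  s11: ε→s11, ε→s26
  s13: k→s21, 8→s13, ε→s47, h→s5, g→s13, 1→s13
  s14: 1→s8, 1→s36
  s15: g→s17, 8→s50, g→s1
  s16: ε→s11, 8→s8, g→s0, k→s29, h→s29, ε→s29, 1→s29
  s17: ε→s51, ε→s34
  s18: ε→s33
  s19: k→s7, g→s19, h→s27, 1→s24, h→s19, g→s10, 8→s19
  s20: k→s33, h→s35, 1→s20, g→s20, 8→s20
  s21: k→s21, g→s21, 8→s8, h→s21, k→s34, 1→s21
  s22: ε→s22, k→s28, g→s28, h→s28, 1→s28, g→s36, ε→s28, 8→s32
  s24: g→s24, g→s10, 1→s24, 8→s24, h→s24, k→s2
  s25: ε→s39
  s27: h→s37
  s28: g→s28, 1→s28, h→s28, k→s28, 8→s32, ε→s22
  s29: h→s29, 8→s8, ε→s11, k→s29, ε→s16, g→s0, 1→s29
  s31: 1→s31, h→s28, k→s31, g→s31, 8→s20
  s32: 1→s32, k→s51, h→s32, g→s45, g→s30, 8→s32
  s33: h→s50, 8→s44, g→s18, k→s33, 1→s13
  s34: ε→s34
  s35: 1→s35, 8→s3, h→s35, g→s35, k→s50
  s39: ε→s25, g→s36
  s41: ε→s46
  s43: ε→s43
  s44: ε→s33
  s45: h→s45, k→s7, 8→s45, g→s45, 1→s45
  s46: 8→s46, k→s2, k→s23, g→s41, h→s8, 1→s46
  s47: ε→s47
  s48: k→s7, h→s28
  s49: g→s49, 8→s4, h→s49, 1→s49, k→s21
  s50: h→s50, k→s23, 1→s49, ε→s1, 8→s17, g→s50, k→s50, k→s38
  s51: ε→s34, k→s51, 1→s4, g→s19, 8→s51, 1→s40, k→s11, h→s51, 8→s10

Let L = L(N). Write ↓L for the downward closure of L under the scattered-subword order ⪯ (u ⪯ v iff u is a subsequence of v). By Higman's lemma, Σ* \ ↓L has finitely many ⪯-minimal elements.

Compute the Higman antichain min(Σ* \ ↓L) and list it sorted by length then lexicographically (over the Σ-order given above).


Antichain: [8k1k8, h8gkh].

|Q|=52, |F|=23, |δ|=182 (28 ε).
min D↑ (21 st, q0=0, F={15}): 0:8→1,1→0,g→0,h→2,k→0 1:8→1,1→1,g→1,h→3,k→4 2:8→5,1→2,g→2,h→2,k→2 3:8→5,1→3,g→3,h→3,k→6 4:8→4,1→7,g→4,h→6,k→4 5:8→5,1→5,g→8,h→5,k→9 6:8→9,1→10,g→6,h→6,k→6 7:8→7,1→7,g→7,h→10,k→11 8:8→8,1→8,g→8,h→8,k→12 9:8→9,1→13,g→14,h→9,k→9 10:8→13,1→10,g→10,h→10,k→11 11:8→15,1→11,g→11,h→11,k→11 12:8→12,1→16,g→12,h→15,k→12 13:8→13,1→13,g→17,h→13,k→18 14:8→14,1→17,g→14,h→14,k→12 15:8→15,1→15,g→15,h→15,k→15 16:8→16,1→16,g→16,h→15,k→19 17:8→17,1→17,g→17,h→17,k→19 18:8→15,1→18,g→20,h→18,k→18 19:8→15,1→19,g→19,h→15,k→19 20:8→15,1→20,g→20,h→20,k→19 [Hopcroft].
'8k1k8': run [45, 42, 37, 28, 19, 6] end={s25,s36,s39,s47,s6,s8} ∉↓L; 5/5 deletions ∈↓L.
'h8gkh': run [45, 39, 31, 21, 14, 3] end={s47,s6,s8} — reject; 5/5 del acc.
2 obstructions.


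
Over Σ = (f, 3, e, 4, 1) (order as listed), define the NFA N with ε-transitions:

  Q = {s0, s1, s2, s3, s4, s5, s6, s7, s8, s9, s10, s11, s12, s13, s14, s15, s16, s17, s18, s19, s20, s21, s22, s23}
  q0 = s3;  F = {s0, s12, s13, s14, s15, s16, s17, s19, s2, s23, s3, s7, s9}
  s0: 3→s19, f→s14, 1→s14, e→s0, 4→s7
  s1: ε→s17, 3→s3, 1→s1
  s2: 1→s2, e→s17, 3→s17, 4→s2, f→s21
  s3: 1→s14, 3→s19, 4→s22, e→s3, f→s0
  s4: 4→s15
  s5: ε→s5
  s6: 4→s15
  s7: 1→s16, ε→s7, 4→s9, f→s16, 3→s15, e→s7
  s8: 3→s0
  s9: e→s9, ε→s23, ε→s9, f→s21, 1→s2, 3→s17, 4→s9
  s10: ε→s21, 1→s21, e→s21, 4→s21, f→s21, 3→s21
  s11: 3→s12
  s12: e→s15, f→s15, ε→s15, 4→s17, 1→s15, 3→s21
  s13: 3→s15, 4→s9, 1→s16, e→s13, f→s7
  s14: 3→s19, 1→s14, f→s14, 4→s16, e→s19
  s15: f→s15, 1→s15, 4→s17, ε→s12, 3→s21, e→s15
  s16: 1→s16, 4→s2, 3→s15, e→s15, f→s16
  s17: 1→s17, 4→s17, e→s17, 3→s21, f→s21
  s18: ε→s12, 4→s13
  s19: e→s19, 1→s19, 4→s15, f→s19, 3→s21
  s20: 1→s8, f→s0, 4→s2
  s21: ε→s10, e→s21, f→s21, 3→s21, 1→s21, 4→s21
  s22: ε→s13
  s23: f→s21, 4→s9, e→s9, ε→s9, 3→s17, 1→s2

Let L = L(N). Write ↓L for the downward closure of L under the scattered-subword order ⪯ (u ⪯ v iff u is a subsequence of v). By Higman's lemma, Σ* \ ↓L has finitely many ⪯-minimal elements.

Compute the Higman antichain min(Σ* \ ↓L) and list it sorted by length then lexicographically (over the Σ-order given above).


|Q|=24, |F|=13, |δ|=97 (12 ε).
min D↑ (12 st, q0=0, F={6}): 0:f→1,3→2,e→0,4→3,1→4 1:f→4,3→2,e→1,4→5,1→4 2:f→2,3→6,e→2,4→7,1→2 3:f→5,3→7,e→3,4→8,1→9 4:f→4,3→2,e→2,4→9,1→4 5:f→9,3→7,e→5,4→8,1→9 6:f→6,3→6,e→6,4→6,1→6 7:f→7,3→6,e→7,4→10,1→7 8:f→6,3→10,e→8,4→8,1→11 9:f→9,3→7,e→7,4→11,1→9 10:f→6,3→6,e→10,4→10,1→10 11:f→6,3→10,e→10,4→11,1→11.
'33': N↓-sim [16, 6, 2] end={s10,s21} ∉↓L; 2/2 del acc.
'44f': |S_i|=[16, 12, 6, 2] end={s10,s21} ∉↓L; 3/3 single-dels accept.
'1e3': run [16, 9, 6, 2] end={s10,s21} rej; 3/3 single-dels accept.
'ffe3': N↓-sim [16, 13, 9, 6, 2] end={s10,s21} ∉↓L; 4/4 del acc.
4 minimals (antichain).

Antichain: [33, 44f, 1e3, ffe3].


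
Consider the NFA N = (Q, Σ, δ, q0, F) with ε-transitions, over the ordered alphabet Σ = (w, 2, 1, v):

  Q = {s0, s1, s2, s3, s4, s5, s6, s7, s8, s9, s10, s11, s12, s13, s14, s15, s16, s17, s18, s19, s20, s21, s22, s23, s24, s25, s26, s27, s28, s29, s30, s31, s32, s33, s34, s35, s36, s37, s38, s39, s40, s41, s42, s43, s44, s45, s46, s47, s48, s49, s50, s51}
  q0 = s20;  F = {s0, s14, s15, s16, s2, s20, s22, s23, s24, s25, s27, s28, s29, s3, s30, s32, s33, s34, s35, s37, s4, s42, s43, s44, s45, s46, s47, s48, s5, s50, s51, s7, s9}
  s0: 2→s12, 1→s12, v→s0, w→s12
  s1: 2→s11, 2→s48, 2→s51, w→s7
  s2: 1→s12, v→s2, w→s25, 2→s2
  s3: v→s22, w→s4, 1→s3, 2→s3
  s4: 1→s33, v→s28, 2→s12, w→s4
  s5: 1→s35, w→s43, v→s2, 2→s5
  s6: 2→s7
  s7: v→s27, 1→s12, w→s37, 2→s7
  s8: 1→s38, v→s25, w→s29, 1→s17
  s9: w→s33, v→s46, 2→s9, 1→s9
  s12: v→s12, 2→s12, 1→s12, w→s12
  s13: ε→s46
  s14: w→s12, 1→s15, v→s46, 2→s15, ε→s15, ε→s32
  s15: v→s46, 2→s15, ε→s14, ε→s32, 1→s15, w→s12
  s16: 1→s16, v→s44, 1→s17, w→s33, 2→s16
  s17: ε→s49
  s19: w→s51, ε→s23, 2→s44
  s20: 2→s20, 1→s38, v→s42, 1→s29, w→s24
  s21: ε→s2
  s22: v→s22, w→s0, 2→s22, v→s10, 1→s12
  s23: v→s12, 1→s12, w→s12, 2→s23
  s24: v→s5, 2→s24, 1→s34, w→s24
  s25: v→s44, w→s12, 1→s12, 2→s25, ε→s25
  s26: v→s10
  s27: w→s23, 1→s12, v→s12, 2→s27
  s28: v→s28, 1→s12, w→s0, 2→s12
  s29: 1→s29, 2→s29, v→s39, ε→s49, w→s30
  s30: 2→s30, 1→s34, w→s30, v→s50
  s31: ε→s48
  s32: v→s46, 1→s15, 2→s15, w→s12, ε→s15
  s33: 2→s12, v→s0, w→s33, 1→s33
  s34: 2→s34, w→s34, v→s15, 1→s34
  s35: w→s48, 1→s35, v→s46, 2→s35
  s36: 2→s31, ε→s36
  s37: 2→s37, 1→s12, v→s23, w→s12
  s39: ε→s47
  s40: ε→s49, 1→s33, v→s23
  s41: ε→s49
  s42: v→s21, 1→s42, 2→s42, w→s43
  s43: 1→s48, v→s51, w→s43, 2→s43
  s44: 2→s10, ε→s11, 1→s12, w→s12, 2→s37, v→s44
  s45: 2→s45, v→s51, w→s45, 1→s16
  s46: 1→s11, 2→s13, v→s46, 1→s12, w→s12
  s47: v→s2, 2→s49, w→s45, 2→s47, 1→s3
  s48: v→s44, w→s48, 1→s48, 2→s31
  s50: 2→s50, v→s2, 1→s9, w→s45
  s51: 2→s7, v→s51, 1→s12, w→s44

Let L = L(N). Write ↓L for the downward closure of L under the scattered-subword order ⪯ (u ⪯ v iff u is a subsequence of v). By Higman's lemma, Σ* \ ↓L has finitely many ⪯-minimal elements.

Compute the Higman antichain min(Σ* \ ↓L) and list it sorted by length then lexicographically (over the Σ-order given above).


A = [vv1, w1vw, vvww, 1v1w2, vwv2vv].

|Q|=52, |F|=33, |δ|=174 (17 ε).
min D↑ (32 st, q0=0, F={18}): 0:w→1,2→0,1→2,v→3 1:w→1,2→1,1→4,v→5 2:w→6,2→2,1→2,v→7 3:w→8,2→3,1→3,v→9 4:w→4,2→4,1→4,v→10 5:w→8,2→5,1→11,v→9 6:w→6,2→6,1→4,v→12 7:w→13,2→7,1→14,v→9 8:w→8,2→8,1→15,v→16 9:w→17,2→9,1→18,v→9 10:w→18,2→10,1→10,v→19 11:w→15,2→11,1→11,v→19 12:w→13,2→12,1→20,v→9 13:w→13,2→13,1→21,v→16 14:w→22,2→14,1→14,v→23 15:w→15,2→15,1→15,v→24 16:w→24,2→25,1→18,v→16 17:w→18,2→17,1→18,v→24 18:w→18,2→18,1→18,v→18 19:w→18,2→19,1→18,v→19 20:w→26,2→20,1→20,v→19 21:w→26,2→21,1→21,v→24 22:w→22,2→18,1→26,v→27 23:w→28,2→23,1→18,v→23 24:w→18,2→29,1→18,v→24 25:w→29,2→25,1→18,v→30 26:w→26,2→18,1→26,v→28 27:w→28,2→18,1→18,v→27 28:w→18,2→18,1→18,v→28 29:w→18,2→29,1→18,v→31 30:w→31,2→30,1→18,v→18 31:w→18,2→31,1→18,v→18 [Hopcroft].
'vv1': N↓-sim [43, 37, 17, 2] end={s11,s12} ∉↓L; 3/3 single-dels accept.
'w1vw': |S_i|=[43, 34, 21, 12, 1] end={s12} — reject; 4/4 single-dels accept.
'vvww': |S_i|=[43, 37, 17, 8, 1] end={s12} ∉↓L; 4/4 deletions ∈↓L.
'1v1w2': |S_i|=[43, 40, 31, 21, 5, 1] end={s12} — reject; 5/5 deletions ∈↓L.
'vwv2vv': N↓-sim [43, 37, 21, 11, 6, 3, 1] end={s12} — reject; 6/6 deletions ∈↓L.
5 words, ⪯-incomp.


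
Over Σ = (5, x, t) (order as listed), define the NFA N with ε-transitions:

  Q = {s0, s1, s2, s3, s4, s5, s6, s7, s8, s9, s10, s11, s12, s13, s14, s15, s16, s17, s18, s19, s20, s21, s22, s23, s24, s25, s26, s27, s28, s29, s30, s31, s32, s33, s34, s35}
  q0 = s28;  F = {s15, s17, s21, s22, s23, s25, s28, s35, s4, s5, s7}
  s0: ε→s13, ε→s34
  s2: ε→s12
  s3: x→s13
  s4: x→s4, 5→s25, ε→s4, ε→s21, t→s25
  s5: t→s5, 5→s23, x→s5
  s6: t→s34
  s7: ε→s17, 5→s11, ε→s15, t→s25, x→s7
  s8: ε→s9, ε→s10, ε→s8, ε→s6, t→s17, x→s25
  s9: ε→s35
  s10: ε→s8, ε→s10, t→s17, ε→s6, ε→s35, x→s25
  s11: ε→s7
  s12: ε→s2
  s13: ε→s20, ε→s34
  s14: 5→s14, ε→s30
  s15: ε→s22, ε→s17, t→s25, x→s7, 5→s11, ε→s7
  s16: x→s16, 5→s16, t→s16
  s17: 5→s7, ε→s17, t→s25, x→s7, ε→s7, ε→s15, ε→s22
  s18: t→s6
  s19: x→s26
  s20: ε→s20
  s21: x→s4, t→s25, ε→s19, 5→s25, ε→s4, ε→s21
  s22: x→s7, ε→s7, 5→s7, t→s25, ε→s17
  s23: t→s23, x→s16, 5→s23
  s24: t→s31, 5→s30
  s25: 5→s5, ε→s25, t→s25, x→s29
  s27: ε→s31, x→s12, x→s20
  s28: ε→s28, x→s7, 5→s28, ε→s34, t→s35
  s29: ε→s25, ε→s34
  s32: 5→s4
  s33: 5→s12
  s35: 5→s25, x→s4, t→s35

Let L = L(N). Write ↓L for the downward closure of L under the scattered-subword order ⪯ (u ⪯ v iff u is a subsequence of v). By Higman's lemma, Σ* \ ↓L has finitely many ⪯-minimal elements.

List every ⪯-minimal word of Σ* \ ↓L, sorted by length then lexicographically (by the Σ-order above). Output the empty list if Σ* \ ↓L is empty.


min(Σ*\↓L) = [xt55x, t555x].

|Q|=36, |F|=11, |δ|=91 (40 ε).
min D↑ (8 st, q0=0, F={7}): 0:5→0,x→1,t→2 1:5→1,x→1,t→3 2:5→3,x→4,t→2 3:5→5,x→3,t→3 4:5→3,x→4,t→3 5:5→6,x→5,t→5 6:5→6,x→7,t→6 7:5→7,x→7,t→7 [Hopcroft].
'xt55x': run [17, 15, 6, 3, 2, 1] end={s16} ∉↓L; 5/5 del acc.
't555x': run [17, 11, 6, 3, 2, 1] end={s16} ∉↓L; 5/5 single-dels accept.
2 words, ⪯-incomp.


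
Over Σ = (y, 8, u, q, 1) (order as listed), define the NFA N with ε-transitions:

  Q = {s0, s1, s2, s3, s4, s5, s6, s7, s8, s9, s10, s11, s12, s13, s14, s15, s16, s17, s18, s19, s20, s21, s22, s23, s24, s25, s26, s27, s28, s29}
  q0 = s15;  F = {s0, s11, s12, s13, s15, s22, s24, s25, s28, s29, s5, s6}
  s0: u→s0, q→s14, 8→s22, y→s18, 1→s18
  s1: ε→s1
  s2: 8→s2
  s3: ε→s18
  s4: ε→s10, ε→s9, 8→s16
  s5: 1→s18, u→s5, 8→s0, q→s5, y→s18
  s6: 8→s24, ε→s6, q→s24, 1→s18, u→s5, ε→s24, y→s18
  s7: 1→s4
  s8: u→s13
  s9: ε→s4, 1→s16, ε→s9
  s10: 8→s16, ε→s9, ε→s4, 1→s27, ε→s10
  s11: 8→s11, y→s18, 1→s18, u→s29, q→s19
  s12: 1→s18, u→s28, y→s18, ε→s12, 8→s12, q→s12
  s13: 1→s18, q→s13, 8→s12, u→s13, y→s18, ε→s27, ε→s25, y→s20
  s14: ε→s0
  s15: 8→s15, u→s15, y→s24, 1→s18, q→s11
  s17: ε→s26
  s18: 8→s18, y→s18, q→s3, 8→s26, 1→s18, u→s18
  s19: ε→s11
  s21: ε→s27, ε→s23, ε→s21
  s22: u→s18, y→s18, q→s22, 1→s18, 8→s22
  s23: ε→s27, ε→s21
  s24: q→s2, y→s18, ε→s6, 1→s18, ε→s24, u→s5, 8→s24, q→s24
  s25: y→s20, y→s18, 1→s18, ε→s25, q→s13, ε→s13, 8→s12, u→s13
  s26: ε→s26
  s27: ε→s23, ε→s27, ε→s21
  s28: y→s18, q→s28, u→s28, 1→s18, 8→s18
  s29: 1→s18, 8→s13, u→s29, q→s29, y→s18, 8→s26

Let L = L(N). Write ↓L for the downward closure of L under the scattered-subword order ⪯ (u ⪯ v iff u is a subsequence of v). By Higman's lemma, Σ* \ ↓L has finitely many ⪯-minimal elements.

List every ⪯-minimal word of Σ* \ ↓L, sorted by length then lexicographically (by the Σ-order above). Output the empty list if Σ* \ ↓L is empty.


Antichain: [1, yy, qy, yu88u, qu88u8].

|Q|=30, |F|=12, |δ|=107 (30 ε).
min D↑ (11 st, q0=0, F={3}): 0:y→1,8→0,u→0,q→2,1→3 1:y→3,8→1,u→4,q→1,1→3 2:y→3,8→2,u→5,q→2,1→3 3:y→3,8→3,u→3,q→3,1→3 4:y→3,8→6,u→4,q→4,1→3 5:y→3,8→7,u→5,q→5,1→3 6:y→3,8→8,u→6,q→6,1→3 7:y→3,8→9,u→7,q→7,1→3 8:y→3,8→8,u→3,q→8,1→3 9:y→3,8→9,u→10,q→9,1→3 10:y→3,8→3,u→10,q→10,1→3 (ε-aug+det+¬).
'1': |S_i|=[22, 3] end={s18,s26,s3} rej; 1/1 deletions ∈↓L.
'yy': run [22, 11, 3] end={s18,s26,s3} ∉↓L; 2/2 deletions ∈↓L.
'qy': N↓-sim [22, 21, 4] end={s18,s20,s26,s3} — reject; 2/2 del acc.
'yu88u': N↓-sim [22, 11, 7, 6, 4, 3] end={s18,s26,s3} — reject; 5/5 deletions ∈↓L.
'qu88u8': |S_i|=[22, 21, 16, 14, 6, 4, 3] end={s18,s26,s3} ∉↓L; 6/6 del acc.
5 words, ⪯-incomp.


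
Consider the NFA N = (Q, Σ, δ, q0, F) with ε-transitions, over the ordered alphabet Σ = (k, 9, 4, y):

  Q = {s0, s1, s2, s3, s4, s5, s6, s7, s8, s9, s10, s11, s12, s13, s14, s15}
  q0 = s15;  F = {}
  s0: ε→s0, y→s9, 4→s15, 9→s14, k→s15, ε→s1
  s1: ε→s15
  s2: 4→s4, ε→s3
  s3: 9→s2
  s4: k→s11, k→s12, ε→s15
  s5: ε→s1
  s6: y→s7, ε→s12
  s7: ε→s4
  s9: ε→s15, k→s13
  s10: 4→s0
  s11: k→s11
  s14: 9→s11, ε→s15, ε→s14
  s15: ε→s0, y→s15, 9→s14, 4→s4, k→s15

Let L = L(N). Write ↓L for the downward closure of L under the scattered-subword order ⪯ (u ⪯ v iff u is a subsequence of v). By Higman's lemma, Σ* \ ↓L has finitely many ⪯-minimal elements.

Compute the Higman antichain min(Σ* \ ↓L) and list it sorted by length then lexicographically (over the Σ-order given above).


Antichain: [ε].

|Q|=16, |F|=0, |δ|=29 (12 ε).
min D↑ (1 st, q0=0, F={0}): 0:k→0,9→0,4→0,y→0 (ε-aug+det+¬).
ε ∈ L(D↑) ⇒ ↓L = ∅.


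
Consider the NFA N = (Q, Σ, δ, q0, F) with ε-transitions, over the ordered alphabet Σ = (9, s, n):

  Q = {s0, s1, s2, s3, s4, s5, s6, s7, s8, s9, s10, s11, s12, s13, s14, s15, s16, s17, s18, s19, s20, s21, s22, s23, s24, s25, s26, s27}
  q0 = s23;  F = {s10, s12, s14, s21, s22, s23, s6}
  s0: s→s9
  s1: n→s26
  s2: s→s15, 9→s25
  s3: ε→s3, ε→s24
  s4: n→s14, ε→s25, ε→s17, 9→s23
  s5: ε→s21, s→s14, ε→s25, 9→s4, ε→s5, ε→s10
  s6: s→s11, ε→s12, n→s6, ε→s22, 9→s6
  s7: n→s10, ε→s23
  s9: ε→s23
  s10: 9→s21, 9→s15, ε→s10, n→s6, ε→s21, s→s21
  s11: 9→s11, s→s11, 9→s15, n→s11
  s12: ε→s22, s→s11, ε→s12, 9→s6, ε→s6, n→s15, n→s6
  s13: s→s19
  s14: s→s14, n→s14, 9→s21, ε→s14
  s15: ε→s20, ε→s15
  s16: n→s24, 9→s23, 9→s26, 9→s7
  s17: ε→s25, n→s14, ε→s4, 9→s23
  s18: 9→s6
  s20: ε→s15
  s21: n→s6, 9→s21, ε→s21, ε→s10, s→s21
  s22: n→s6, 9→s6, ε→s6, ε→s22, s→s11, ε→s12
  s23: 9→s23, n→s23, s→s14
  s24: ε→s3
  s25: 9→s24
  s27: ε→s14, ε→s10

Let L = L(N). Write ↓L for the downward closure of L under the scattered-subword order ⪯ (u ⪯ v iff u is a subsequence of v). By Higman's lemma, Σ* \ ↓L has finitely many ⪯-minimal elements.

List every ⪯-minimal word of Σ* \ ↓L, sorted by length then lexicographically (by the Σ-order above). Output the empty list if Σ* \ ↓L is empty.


|Q|=28, |F|=7, |δ|=76 (31 ε).
min D↑ (5 st, q0=0, F={4}): 0:9→0,s→1,n→0 1:9→2,s→1,n→1 2:9→2,s→2,n→3 3:9→3,s→4,n→3 4:9→4,s→4,n→4.
's9ns': run [10, 9, 8, 6, 3] end={s11,s15,s20} — reject; 4/4 deletions ∈↓L.
1 obstructions.

A = [s9ns].


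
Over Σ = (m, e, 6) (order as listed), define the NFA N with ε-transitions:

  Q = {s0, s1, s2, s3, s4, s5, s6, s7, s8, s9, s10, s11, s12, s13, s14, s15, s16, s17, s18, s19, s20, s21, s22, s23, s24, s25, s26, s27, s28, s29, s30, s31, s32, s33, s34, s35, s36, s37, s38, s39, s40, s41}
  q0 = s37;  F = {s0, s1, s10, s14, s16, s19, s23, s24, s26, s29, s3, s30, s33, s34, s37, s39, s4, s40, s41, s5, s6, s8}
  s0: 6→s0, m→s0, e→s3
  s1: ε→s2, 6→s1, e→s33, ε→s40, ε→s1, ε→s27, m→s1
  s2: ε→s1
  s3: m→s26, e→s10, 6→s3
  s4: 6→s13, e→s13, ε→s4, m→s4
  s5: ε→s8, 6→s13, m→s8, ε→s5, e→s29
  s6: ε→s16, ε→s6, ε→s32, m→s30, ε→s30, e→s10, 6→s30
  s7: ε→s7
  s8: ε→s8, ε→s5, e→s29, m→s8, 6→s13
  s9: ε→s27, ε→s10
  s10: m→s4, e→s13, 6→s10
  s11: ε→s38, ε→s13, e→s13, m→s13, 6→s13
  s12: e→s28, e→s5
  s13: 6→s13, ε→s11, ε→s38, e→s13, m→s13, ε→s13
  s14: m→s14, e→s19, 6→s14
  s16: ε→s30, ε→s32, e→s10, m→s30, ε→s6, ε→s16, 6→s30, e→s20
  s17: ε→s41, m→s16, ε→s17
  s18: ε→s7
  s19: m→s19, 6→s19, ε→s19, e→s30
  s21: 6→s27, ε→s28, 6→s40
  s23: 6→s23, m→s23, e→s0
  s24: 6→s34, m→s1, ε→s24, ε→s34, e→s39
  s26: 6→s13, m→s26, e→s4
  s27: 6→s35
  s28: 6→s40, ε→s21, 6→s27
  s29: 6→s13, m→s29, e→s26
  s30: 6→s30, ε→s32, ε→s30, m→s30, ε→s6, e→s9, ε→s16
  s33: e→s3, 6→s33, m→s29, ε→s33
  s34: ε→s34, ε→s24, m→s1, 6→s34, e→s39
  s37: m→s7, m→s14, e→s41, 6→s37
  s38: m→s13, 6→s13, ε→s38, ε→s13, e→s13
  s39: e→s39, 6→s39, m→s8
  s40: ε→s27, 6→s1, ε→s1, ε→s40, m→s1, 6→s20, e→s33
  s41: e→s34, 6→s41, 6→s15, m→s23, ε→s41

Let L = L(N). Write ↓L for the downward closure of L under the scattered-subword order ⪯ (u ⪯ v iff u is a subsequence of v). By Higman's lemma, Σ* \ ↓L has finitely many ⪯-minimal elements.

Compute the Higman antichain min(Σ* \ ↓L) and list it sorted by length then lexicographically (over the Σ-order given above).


|Q|=42, |F|=22, |δ|=134 (47 ε).
min D↑ (18 st, q0=0, F={15}): 0:m→1,e→2,6→0 1:m→1,e→3,6→1 2:m→4,e→5,6→2 3:m→3,e→6,6→3 4:m→4,e→7,6→4 5:m→8,e→9,6→5 6:m→6,e→10,6→6 7:m→7,e→11,6→7 8:m→8,e→12,6→8 9:m→13,e→9,6→9 10:m→14,e→15,6→10 11:m→16,e→10,6→11 12:m→17,e→11,6→12 13:m→13,e→17,6→15 14:m→14,e→15,6→15 15:m→15,e→15,6→15 16:m→16,e→14,6→15 17:m→17,e→16,6→15.
'meeee': run [33, 27, 19, 15, 9, 3] end={s11,s13,s38} ∉↓L; 5/5 single-dels accept.
'eeem6': N↓-sim [33, 30, 26, 16, 8, 3] end={s11,s13,s38} ∉↓L; 5/5 deletions ∈↓L.
2 minimals (antichain).

A = [meeee, eeem6].


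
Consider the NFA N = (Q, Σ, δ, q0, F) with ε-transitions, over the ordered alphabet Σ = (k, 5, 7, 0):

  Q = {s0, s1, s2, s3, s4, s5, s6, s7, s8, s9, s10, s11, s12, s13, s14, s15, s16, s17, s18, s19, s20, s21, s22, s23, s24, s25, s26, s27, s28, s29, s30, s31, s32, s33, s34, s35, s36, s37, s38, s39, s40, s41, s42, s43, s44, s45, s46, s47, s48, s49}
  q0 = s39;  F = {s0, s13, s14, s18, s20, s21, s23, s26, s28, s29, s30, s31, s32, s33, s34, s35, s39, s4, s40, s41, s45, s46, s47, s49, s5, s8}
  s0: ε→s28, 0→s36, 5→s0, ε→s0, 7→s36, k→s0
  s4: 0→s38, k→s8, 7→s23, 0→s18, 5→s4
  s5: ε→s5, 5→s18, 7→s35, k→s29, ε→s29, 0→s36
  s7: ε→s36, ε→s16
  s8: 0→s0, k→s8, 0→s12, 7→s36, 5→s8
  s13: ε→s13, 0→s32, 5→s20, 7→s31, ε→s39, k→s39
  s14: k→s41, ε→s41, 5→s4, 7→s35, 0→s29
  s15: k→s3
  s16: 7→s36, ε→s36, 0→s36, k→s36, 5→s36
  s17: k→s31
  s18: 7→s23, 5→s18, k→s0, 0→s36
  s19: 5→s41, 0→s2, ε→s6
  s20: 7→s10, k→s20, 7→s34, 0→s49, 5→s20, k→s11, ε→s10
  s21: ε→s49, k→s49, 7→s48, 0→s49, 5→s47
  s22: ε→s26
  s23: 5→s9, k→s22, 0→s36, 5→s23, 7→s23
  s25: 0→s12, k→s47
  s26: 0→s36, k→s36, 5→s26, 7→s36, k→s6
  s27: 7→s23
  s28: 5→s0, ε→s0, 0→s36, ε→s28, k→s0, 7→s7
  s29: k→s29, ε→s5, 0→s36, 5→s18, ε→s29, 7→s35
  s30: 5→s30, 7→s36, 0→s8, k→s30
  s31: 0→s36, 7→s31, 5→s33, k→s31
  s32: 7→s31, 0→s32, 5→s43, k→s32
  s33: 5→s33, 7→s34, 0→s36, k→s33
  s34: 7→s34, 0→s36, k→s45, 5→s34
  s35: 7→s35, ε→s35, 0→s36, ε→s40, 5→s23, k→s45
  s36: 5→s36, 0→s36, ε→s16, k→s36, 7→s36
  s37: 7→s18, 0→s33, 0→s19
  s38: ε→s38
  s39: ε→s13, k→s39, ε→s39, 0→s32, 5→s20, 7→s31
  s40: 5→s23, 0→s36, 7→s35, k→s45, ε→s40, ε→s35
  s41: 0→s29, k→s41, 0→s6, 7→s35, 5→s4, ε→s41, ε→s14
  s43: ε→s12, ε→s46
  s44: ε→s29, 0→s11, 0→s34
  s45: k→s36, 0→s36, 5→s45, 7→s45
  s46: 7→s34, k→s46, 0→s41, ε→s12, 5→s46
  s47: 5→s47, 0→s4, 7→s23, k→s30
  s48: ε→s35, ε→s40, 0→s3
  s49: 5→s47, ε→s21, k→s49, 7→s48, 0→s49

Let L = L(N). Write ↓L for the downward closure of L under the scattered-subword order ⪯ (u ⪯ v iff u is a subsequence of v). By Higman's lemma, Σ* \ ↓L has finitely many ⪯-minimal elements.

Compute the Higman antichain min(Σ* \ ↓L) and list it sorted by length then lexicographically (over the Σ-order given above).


|Q|=50, |F|=26, |δ|=167 (35 ε).
min D↑ (21 st, q0=0, F={7}): 0:k→0,5→1,7→2,0→3 1:k→1,5→1,7→4,0→5 2:k→2,5→6,7→2,0→7 3:k→3,5→8,7→2,0→3 4:k→9,5→4,7→4,0→7 5:k→5,5→10,7→11,0→5 6:k→6,5→6,7→4,0→7 7:k→7,5→7,7→7,0→7 8:k→8,5→8,7→4,0→12 9:k→7,5→9,7→9,0→7 10:k→13,5→10,7→14,0→15 11:k→9,5→14,7→11,0→7 12:k→12,5→15,7→11,0→16 13:k→13,5→13,7→7,0→17 14:k→18,5→14,7→14,0→7 15:k→17,5→15,7→14,0→19 16:k→16,5→19,7→11,0→7 17:k→17,5→17,7→7,0→20 18:k→7,5→18,7→7,0→7 19:k→20,5→19,7→14,0→7 20:k→20,5→20,7→7,0→7 (ε-aug+det+¬).
'70': run [39, 17, 3] end={s16,s3,s36} — reject; 2/2 deletions ∈↓L.
'57kk': run [39, 35, 15, 6, 3] end={s16,s36,s6} rej; 4/4 single-dels accept.
'505k7': |S_i|=[39, 35, 28, 18, 11, 3] end={s16,s36,s7} ∉↓L; 5/5 deletions ∈↓L.
'05000': |S_i|=[39, 34, 28, 22, 18, 2] end={s16,s36} rej; 5/5 del acc.
4 words, ⪯-incomp.

A = [70, 57kk, 505k7, 05000].


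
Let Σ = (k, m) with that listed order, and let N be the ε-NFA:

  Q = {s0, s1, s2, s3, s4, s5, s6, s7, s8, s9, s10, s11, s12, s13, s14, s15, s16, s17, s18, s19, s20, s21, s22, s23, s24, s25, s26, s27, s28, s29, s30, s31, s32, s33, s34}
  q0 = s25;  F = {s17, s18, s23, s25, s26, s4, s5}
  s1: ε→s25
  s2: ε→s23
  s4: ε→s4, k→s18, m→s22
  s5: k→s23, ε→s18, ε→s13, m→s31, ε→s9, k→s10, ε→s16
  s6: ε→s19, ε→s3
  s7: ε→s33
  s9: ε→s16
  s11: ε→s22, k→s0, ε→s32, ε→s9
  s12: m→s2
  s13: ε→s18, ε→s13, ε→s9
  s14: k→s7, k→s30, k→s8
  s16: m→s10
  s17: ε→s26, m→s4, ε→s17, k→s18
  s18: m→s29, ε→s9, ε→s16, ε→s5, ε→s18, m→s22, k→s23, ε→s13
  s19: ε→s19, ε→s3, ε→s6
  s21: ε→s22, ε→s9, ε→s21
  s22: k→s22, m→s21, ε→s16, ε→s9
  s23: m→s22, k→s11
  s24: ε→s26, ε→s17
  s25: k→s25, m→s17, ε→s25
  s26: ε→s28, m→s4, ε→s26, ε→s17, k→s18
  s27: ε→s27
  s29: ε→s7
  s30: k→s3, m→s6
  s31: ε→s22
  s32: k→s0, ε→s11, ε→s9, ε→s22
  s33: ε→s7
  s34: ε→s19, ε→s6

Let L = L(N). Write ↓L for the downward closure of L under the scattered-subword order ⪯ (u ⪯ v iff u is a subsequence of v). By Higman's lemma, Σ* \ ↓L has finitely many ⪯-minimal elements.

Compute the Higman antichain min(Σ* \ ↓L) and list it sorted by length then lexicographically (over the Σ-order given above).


|Q|=35, |F|=7, |δ|=74 (47 ε).
min D↑ (6 st, q0=0, F={5}): 0:k→0,m→1 1:k→2,m→3 2:k→4,m→5 3:k→2,m→5 4:k→5,m→5 5:k→5,m→5.
'mkm': |S_i|=[21, 20, 16, 9] end={s10,s16,s21,s22,s29,s31,s33,s7,s9} ∉↓L; 3/3 del acc.
'mmm': run [21, 20, 17, 9] end={s10,s16,s21,s22,s29,s31,s33,s7,s9} — reject; 3/3 del acc.
'mkkk': N↓-sim [21, 20, 16, 9, 8] end={s0,s10,s11,s16,s21,s22,s32,s9} rej; 4/4 del acc.
3 obstructions.

min(Σ*\↓L) = [mkm, mmm, mkkk].


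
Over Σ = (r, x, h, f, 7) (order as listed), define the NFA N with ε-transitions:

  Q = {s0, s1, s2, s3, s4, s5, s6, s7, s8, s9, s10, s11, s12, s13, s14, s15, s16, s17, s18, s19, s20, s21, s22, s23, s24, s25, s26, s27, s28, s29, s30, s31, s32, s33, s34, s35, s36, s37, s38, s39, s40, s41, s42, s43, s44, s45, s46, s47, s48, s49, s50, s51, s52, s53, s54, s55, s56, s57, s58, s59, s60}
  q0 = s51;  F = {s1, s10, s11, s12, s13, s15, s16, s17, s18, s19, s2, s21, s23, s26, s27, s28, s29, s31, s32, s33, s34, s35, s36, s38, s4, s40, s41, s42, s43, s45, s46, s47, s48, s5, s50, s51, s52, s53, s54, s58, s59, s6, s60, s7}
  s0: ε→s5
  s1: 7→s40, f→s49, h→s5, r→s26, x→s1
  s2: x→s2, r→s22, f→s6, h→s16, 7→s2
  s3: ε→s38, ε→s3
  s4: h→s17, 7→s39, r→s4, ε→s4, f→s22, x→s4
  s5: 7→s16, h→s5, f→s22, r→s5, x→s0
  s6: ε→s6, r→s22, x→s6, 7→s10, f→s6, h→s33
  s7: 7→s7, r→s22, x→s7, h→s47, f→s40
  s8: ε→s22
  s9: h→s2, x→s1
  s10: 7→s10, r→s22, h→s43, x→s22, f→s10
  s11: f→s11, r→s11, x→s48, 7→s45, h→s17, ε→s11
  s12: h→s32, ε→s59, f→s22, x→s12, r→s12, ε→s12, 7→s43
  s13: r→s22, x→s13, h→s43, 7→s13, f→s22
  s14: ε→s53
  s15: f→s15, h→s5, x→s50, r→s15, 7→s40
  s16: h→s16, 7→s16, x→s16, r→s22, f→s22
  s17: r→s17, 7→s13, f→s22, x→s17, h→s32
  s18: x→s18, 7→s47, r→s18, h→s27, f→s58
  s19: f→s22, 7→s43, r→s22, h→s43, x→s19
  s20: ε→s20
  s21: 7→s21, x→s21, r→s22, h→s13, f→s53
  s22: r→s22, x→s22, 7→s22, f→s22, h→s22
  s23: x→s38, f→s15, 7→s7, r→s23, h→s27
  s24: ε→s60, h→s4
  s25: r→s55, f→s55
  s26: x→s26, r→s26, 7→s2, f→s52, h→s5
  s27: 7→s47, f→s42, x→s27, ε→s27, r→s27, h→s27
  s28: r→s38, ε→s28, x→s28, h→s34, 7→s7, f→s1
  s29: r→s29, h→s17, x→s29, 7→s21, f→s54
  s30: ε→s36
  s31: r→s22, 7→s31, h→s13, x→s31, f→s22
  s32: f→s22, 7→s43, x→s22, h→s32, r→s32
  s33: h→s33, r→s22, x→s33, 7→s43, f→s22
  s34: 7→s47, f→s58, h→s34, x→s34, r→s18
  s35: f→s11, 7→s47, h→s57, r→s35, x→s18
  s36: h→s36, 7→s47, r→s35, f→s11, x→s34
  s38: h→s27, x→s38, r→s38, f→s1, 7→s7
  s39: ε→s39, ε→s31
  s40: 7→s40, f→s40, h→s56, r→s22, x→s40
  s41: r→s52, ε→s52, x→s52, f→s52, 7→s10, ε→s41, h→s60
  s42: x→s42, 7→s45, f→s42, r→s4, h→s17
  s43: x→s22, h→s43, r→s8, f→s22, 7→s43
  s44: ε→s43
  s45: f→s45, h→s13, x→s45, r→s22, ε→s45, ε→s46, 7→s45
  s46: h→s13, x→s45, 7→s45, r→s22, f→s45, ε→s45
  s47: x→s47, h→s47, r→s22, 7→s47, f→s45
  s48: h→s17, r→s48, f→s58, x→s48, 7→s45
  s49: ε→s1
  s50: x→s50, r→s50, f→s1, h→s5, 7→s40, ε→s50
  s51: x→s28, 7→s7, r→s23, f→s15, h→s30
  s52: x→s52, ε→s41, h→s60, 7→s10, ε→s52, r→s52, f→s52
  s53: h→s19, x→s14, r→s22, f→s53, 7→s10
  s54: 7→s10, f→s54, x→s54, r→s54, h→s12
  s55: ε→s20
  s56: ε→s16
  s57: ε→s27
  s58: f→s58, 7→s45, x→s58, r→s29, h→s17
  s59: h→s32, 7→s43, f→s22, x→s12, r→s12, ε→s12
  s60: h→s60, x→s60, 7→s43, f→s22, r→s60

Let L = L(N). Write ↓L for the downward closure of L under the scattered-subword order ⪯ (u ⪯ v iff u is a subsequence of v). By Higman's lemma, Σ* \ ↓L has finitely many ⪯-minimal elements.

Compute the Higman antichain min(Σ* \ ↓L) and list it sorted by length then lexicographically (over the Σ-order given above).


min(Σ*\↓L) = [7r, fhf, rhfrf, hfhhx, xfrf7x].

|Q|=61, |F|=44, |δ|=261 (31 ε).
min D↑ (42 st, q0=0, F={16}): 0:r→1,x→2,h→3,f→4,7→5 1:r→1,x→6,h→7,f→4,7→5 2:r→6,x→2,h→8,f→9,7→5 3:r→10,x→8,h→3,f→11,7→12 4:r→4,x→13,h→14,f→4,7→15 5:r→16,x→5,h→12,f→15,7→5 6:r→6,x→6,h→7,f→9,7→5 7:r→7,x→7,h→7,f→17,7→12 8:r→18,x→8,h→8,f→19,7→12 9:r→20,x→9,h→14,f→9,7→15 10:r→10,x→18,h→7,f→11,7→12 11:r→11,x→21,h→22,f→11,7→23 12:r→16,x→12,h→12,f→23,7→12 13:r→13,x→13,h→14,f→9,7→15 14:r→14,x→14,h→14,f→16,7→24 15:r→16,x→15,h→24,f→15,7→15 16:r→16,x→16,h→16,f→16,7→16 17:r→25,x→17,h→22,f→17,7→23 18:r→18,x→18,h→7,f→19,7→12 19:r→26,x→19,h→22,f→19,7→23 20:r→20,x→20,h→14,f→27,7→28 21:r→21,x→21,h→22,f→19,7→23 22:r→22,x→22,h→29,f→16,7→30 23:r→16,x→23,h→30,f→23,7→23 24:r→16,x→24,h→24,f→16,7→24 25:r→25,x→25,h→22,f→16,7→31 26:r→26,x→26,h→22,f→32,7→33 27:r→27,x→27,h→34,f→27,7→35 28:r→16,x→28,h→24,f→36,7→28 29:r→29,x→16,h→29,f→16,7→37 30:r→16,x→30,h→37,f→16,7→30 31:r→16,x→31,h→30,f→16,7→31 32:r→32,x→32,h→38,f→32,7→35 33:r→16,x→33,h→30,f→39,7→33 34:r→34,x→34,h→34,f→16,7→37 35:r→16,x→16,h→37,f→35,7→35 36:r→16,x→36,h→40,f→36,7→35 37:r→16,x→16,h→37,f→16,7→37 38:r→38,x→38,h→29,f→16,7→37 39:r→16,x→39,h→41,f→39,7→35 40:r→16,x→40,h→40,f→16,7→37 41:r→16,x→41,h→37,f→16,7→37.
'7r': run [53, 21, 2] end={s22,s8} ∉↓L; 2/2 deletions ∈↓L.
'fhf': |S_i|=[53, 40, 15, 1] end={s22} ∉↓L; 3/3 del acc.
'rhfrf': |S_i|=[53, 48, 24, 12, 9, 1] end={s22} — reject; 5/5 del acc.
'hfhhx': |S_i|=[53, 38, 24, 9, 4, 1] end={s22} ∉↓L; 5/5 deletions ∈↓L.
'xfrf7x': N↓-sim [53, 45, 36, 28, 16, 4, 1] end={s22} — reject; 6/6 single-dels accept.
5 minimals (antichain).
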